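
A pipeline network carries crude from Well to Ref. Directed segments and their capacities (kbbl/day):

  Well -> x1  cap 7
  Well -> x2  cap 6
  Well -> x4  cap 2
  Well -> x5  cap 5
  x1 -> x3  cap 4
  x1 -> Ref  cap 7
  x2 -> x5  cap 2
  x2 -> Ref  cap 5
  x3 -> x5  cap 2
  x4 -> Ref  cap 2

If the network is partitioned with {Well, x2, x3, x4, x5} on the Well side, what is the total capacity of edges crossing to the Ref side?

Edges leaving {Well, x2, x3, x4, x5}: Well→x1 (7), x2→Ref (5), x4→Ref (2).
Cut capacity = 7 + 5 + 2 = 14.

14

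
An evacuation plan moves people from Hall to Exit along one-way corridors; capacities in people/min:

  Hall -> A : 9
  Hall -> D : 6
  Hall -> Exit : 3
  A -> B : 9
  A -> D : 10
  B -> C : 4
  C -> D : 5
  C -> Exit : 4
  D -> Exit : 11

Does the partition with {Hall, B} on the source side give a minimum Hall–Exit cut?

Given cut capacity: 9 + 6 + 3 + 4 = 22.
Augment Hall→Exit: bottleneck 3, flow now 3.
Augment Hall→D→Exit: bottleneck 6, flow now 9.
Augment Hall→A→D→Exit: bottleneck 5, flow now 14.
Augment Hall→A→B→C→Exit: bottleneck 4, flow now 18.
No augmenting path remains; maximum flow = 18.
In the residual graph, reachable from Hall: {Hall}.
Min-cut edges: Hall→A (9), Hall→D (6), Hall→Exit (3); capacity 9 + 6 + 3 = 18.
Cut capacity 22 exceeds the max flow 18, so it is not minimum.

No — its capacity is 22, but the minimum cut has capacity 18.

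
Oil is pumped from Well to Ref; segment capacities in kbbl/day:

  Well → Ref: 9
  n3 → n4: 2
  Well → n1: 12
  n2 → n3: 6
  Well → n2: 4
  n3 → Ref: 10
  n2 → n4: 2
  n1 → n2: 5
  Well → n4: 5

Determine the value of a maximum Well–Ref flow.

15

Augment Well→Ref: bottleneck 9, flow now 9.
Augment Well→n2→n3→Ref: bottleneck 4, flow now 13.
Augment Well→n1→n2→n3→Ref: bottleneck 2, flow now 15.
No augmenting path remains; maximum flow = 15.
In the residual graph, reachable from Well: {Well, n1, n2, n4}.
Min-cut edges: Well→Ref (9), n2→n3 (6); capacity 9 + 6 = 15.
This cut is saturated, so no flow can exceed 15.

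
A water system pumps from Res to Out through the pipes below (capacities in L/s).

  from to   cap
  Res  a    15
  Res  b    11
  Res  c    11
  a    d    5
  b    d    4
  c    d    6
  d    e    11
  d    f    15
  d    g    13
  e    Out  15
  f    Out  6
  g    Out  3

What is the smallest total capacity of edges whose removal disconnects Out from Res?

Augment Res→a→d→e→Out: bottleneck 5, flow now 5.
Augment Res→b→d→e→Out: bottleneck 4, flow now 9.
Augment Res→c→d→e→Out: bottleneck 2, flow now 11.
Augment Res→c→d→f→Out: bottleneck 4, flow now 15.
No augmenting path remains; maximum flow = 15.
By max-flow min-cut, the minimum cut capacity equals the max flow.
In the residual graph, reachable from Res: {Res, a, b, c}.
Min-cut edges: a→d (5), b→d (4), c→d (6); capacity 5 + 4 + 6 = 15.

15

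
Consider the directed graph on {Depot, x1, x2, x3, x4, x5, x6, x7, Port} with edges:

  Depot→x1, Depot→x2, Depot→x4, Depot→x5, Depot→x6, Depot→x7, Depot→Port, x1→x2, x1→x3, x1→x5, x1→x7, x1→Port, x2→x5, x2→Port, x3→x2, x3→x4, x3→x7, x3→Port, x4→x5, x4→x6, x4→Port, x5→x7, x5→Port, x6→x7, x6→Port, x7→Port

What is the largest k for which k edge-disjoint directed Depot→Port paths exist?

7

Assign every edge capacity 1; by Menger, the answer equals the max flow.
Path Depot→Port (+1); total 1.
Path Depot→x1→Port (+1); total 2.
Path Depot→x2→Port (+1); total 3.
Path Depot→x4→Port (+1); total 4.
Path Depot→x5→Port (+1); total 5.
Path Depot→x6→Port (+1); total 6.
Path Depot→x7→Port (+1); total 7.
No residual Depot→Port path; max flow = 7.
Certifying cut of size 7: {Depot→Port, Depot→x1, Depot→x2, Depot→x4, Depot→x5, Depot→x6, Depot→x7}.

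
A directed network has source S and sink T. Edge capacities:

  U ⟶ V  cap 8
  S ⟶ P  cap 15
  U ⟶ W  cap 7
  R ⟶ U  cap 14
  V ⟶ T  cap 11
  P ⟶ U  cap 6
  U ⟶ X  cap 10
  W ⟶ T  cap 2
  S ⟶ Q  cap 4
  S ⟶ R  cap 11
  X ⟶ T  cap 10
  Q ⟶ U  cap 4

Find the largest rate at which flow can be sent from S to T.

20

Augment S→P→U→V→T: bottleneck 6, flow now 6.
Augment S→Q→U→V→T: bottleneck 2, flow now 8.
Augment S→Q→U→W→T: bottleneck 2, flow now 10.
Augment S→R→U→X→T: bottleneck 10, flow now 20.
No augmenting path remains; maximum flow = 20.
In the residual graph, reachable from S: {S, P, Q, R, U, W}.
Min-cut edges: U→V (8), U→X (10), W→T (2); capacity 8 + 10 + 2 = 20.
This cut is saturated, so no flow can exceed 20.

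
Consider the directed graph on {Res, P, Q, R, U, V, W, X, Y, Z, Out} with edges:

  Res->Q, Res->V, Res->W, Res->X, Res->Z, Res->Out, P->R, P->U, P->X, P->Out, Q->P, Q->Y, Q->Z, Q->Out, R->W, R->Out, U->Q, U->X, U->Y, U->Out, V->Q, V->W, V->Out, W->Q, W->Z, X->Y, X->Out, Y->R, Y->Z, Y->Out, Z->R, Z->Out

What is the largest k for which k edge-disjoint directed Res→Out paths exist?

Assign every edge capacity 1; by Menger, the answer equals the max flow.
Path Res→Out (+1); total 1.
Path Res→Q→Out (+1); total 2.
Path Res→V→Out (+1); total 3.
Path Res→X→Out (+1); total 4.
Path Res→Z→Out (+1); total 5.
Path Res→W→Q→P→Out (+1); total 6.
No residual Res→Out path; max flow = 6.
Certifying cut of size 6: {Res→Out, Res→Q, Res→V, Res→W, Res→X, Res→Z}.

6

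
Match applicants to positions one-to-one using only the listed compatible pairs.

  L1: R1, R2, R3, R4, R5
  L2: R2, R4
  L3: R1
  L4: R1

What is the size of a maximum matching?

3

Unit-capacity flow: source→left, listed edges, right→sink; max matching = max flow.
Augmenting path L1→R1 (+1); matched 1.
Augmenting path L2→R2 (+1); matched 2.
Augmenting path L3→R1→L1→R3 (+1); matched 3.
No augmenting path remains; maximum matching = 3.
König certificate: {L1, L2, R1} is a vertex cover of size 3 (every listed pair touches it), so no matching can be larger.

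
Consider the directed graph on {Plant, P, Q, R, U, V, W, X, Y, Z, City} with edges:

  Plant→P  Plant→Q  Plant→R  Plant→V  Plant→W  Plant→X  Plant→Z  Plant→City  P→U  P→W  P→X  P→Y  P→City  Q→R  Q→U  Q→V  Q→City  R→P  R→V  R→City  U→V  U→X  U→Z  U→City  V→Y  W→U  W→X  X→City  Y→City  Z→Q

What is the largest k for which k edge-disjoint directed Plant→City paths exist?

Assign every edge capacity 1; by Menger, the answer equals the max flow.
Path Plant→City (+1); total 1.
Path Plant→P→City (+1); total 2.
Path Plant→Q→City (+1); total 3.
Path Plant→R→City (+1); total 4.
Path Plant→X→City (+1); total 5.
Path Plant→V→Y→City (+1); total 6.
Path Plant→W→U→City (+1); total 7.
No residual Plant→City path; max flow = 7.
Certifying cut of size 7: {P→City, Plant→City, Q→City, R→City, U→City, X→City, Y→City}.

7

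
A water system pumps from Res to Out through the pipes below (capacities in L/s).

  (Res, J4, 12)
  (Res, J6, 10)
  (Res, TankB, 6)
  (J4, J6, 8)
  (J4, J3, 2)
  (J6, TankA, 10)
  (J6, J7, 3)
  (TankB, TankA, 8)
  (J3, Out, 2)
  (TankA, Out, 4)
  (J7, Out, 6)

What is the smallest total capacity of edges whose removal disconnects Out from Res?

Augment Res→J4→J3→Out: bottleneck 2, flow now 2.
Augment Res→J6→TankA→Out: bottleneck 4, flow now 6.
Augment Res→J6→J7→Out: bottleneck 3, flow now 9.
No augmenting path remains; maximum flow = 9.
By max-flow min-cut, the minimum cut capacity equals the max flow.
In the residual graph, reachable from Res: {Res, J4, J6, TankB, TankA}.
Min-cut edges: J4→J3 (2), J6→J7 (3), TankA→Out (4); capacity 2 + 3 + 4 = 9.

9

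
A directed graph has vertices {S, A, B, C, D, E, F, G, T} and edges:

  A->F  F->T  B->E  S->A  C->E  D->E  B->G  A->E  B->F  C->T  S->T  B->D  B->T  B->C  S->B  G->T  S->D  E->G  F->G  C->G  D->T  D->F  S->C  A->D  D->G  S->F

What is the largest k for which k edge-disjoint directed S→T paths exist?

6

Assign every edge capacity 1; by Menger, the answer equals the max flow.
Path S→T (+1); total 1.
Path S→B→T (+1); total 2.
Path S→C→T (+1); total 3.
Path S→D→T (+1); total 4.
Path S→F→T (+1); total 5.
Path S→A→D→G→T (+1); total 6.
No residual S→T path; max flow = 6.
Certifying cut of size 6: {S→A, S→B, S→C, S→D, S→F, S→T}.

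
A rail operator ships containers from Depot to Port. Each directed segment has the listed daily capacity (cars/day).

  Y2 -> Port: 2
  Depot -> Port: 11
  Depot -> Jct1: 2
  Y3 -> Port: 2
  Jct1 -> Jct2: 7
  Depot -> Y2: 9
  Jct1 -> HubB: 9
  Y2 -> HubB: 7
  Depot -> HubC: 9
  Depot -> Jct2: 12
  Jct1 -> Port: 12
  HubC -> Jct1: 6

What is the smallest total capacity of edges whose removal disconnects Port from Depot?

Augment Depot→Port: bottleneck 11, flow now 11.
Augment Depot→Jct1→Port: bottleneck 2, flow now 13.
Augment Depot→Y2→Port: bottleneck 2, flow now 15.
Augment Depot→HubC→Jct1→Port: bottleneck 6, flow now 21.
No augmenting path remains; maximum flow = 21.
By max-flow min-cut, the minimum cut capacity equals the max flow.
In the residual graph, reachable from Depot: {Depot, Jct2, HubC, Y2, HubB}.
Min-cut edges: Depot→Jct1 (2), Depot→Port (11), HubC→Jct1 (6), Y2→Port (2); capacity 2 + 11 + 6 + 2 = 21.

21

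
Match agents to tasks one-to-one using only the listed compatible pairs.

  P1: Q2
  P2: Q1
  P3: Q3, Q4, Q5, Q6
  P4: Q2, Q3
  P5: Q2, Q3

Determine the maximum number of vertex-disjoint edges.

Unit-capacity flow: source→left, listed edges, right→sink; max matching = max flow.
Augmenting path P1→Q2 (+1); matched 1.
Augmenting path P2→Q1 (+1); matched 2.
Augmenting path P3→Q3 (+1); matched 3.
Augmenting path P4→Q3→P3→Q4 (+1); matched 4.
No augmenting path remains; maximum matching = 4.
König certificate: {P2, P3, Q2, Q3} is a vertex cover of size 4 (every listed pair touches it), so no matching can be larger.

4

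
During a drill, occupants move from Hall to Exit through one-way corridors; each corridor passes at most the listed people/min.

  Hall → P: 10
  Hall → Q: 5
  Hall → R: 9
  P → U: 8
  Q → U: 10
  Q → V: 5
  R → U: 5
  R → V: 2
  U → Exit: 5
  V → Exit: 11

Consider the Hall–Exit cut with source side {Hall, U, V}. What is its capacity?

Edges leaving {Hall, U, V}: Hall→P (10), Hall→Q (5), Hall→R (9), U→Exit (5), V→Exit (11).
Cut capacity = 10 + 5 + 9 + 5 + 11 = 40.

40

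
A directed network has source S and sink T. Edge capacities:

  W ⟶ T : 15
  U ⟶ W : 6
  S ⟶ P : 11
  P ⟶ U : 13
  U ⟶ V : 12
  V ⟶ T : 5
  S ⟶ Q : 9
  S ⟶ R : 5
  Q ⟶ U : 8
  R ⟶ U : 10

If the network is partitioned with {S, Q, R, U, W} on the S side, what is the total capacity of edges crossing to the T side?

Edges leaving {S, Q, R, U, W}: S→P (11), U→V (12), W→T (15).
Cut capacity = 11 + 12 + 15 = 38.

38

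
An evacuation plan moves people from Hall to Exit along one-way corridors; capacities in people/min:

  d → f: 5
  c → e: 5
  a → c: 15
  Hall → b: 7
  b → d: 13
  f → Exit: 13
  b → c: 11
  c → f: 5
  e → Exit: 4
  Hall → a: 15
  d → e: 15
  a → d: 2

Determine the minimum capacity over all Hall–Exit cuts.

Augment Hall→a→c→e→Exit: bottleneck 4, flow now 4.
Augment Hall→a→c→f→Exit: bottleneck 5, flow now 9.
Augment Hall→a→d→f→Exit: bottleneck 2, flow now 11.
Augment Hall→b→d→f→Exit: bottleneck 3, flow now 14.
No augmenting path remains; maximum flow = 14.
By max-flow min-cut, the minimum cut capacity equals the max flow.
In the residual graph, reachable from Hall: {Hall, a, b, c, d, e}.
Min-cut edges: c→f (5), d→f (5), e→Exit (4); capacity 5 + 5 + 4 = 14.

14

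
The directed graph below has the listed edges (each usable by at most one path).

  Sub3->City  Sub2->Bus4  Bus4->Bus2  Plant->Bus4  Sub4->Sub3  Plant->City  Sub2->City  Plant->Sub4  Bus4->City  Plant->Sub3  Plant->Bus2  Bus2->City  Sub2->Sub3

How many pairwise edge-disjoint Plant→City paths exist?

4

Assign every edge capacity 1; by Menger, the answer equals the max flow.
Path Plant→City (+1); total 1.
Path Plant→Bus4→City (+1); total 2.
Path Plant→Sub3→City (+1); total 3.
Path Plant→Bus2→City (+1); total 4.
No residual Plant→City path; max flow = 4.
Certifying cut of size 4: {Plant→Bus2, Plant→Bus4, Plant→City, Sub3→City}.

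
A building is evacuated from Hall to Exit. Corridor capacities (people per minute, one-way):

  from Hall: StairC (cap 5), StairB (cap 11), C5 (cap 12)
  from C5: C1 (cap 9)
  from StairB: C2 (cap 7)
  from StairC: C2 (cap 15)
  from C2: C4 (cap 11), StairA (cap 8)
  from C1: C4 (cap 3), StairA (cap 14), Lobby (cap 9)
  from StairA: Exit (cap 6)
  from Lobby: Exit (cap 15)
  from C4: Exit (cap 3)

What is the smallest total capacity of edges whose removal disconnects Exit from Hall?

Augment Hall→C5→C1→StairA→Exit: bottleneck 6, flow now 6.
Augment Hall→C5→C1→Lobby→Exit: bottleneck 3, flow now 9.
Augment Hall→StairB→C2→C4→Exit: bottleneck 3, flow now 12.
Augment Hall→StairB→C2→StairA→C1→Lobby→Exit: bottleneck 4, flow now 16. (uses reverse residual edge)
Augment Hall→StairC→C2→StairA→C1→Lobby→Exit: bottleneck 2, flow now 18. (uses reverse residual edge)
No augmenting path remains; maximum flow = 18.
By max-flow min-cut, the minimum cut capacity equals the max flow.
In the residual graph, reachable from Hall: {Hall, C5, StairB, StairC, C2, StairA, C4}.
Min-cut edges: C5→C1 (9), StairA→Exit (6), C4→Exit (3); capacity 9 + 6 + 3 = 18.

18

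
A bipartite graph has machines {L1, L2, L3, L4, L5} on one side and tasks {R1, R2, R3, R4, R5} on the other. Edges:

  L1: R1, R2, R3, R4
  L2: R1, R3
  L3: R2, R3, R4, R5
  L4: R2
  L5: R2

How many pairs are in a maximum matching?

Unit-capacity flow: source→left, listed edges, right→sink; max matching = max flow.
Augmenting path L1→R1 (+1); matched 1.
Augmenting path L2→R3 (+1); matched 2.
Augmenting path L3→R2 (+1); matched 3.
Augmenting path L4→R2→L3→R4 (+1); matched 4.
No augmenting path remains; maximum matching = 4.
König certificate: {L1, L2, L3, R2} is a vertex cover of size 4 (every listed pair touches it), so no matching can be larger.

4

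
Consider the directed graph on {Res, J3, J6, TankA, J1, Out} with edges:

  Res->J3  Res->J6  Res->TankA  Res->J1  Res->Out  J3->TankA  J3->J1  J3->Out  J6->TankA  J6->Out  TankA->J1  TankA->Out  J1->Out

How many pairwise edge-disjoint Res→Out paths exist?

Assign every edge capacity 1; by Menger, the answer equals the max flow.
Path Res→Out (+1); total 1.
Path Res→J3→Out (+1); total 2.
Path Res→J6→Out (+1); total 3.
Path Res→TankA→Out (+1); total 4.
Path Res→J1→Out (+1); total 5.
No residual Res→Out path; max flow = 5.
Certifying cut of size 5: {Res→J1, Res→J3, Res→J6, Res→Out, Res→TankA}.

5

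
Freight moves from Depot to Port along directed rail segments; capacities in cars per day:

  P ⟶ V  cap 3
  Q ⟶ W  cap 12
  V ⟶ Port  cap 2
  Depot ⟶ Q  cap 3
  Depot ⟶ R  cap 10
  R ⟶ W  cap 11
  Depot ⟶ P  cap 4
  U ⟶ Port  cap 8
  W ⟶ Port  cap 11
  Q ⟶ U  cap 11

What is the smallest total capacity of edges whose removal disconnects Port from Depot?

15

Augment Depot→P→V→Port: bottleneck 2, flow now 2.
Augment Depot→Q→U→Port: bottleneck 3, flow now 5.
Augment Depot→R→W→Port: bottleneck 10, flow now 15.
No augmenting path remains; maximum flow = 15.
By max-flow min-cut, the minimum cut capacity equals the max flow.
In the residual graph, reachable from Depot: {Depot, P, V}.
Min-cut edges: Depot→Q (3), Depot→R (10), V→Port (2); capacity 3 + 10 + 2 = 15.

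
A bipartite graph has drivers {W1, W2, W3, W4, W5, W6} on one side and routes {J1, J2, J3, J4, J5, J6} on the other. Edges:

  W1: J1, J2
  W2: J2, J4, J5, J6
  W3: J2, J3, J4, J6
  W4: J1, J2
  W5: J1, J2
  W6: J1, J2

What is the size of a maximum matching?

4

Unit-capacity flow: source→left, listed edges, right→sink; max matching = max flow.
Augmenting path W1→J1 (+1); matched 1.
Augmenting path W2→J2 (+1); matched 2.
Augmenting path W3→J3 (+1); matched 3.
Augmenting path W4→J2→W2→J4 (+1); matched 4.
No augmenting path remains; maximum matching = 4.
König certificate: {W2, W3, J1, J2} is a vertex cover of size 4 (every listed pair touches it), so no matching can be larger.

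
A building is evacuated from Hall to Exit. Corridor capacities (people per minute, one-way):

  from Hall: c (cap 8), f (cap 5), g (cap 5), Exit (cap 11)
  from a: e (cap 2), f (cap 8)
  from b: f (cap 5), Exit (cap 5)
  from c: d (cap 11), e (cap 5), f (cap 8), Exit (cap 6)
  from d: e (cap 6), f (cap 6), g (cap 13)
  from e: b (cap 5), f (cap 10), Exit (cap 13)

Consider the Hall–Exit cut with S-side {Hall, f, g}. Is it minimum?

Given cut capacity: 8 + 11 = 19.
Augment Hall→Exit: bottleneck 11, flow now 11.
Augment Hall→c→Exit: bottleneck 6, flow now 17.
Augment Hall→c→e→Exit: bottleneck 2, flow now 19.
No augmenting path remains; maximum flow = 19.
Cut capacity 19 equals the max flow, so it is a minimum cut.

Yes — it is a minimum cut (capacity 19).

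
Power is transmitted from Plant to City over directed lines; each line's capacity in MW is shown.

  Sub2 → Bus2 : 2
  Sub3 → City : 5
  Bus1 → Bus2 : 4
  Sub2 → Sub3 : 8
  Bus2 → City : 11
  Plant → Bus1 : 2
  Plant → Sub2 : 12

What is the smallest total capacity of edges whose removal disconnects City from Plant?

Augment Plant→Bus1→Bus2→City: bottleneck 2, flow now 2.
Augment Plant→Sub2→Sub3→City: bottleneck 5, flow now 7.
Augment Plant→Sub2→Bus2→City: bottleneck 2, flow now 9.
No augmenting path remains; maximum flow = 9.
By max-flow min-cut, the minimum cut capacity equals the max flow.
In the residual graph, reachable from Plant: {Plant, Sub2, Sub3}.
Min-cut edges: Plant→Bus1 (2), Sub2→Bus2 (2), Sub3→City (5); capacity 2 + 2 + 5 = 9.

9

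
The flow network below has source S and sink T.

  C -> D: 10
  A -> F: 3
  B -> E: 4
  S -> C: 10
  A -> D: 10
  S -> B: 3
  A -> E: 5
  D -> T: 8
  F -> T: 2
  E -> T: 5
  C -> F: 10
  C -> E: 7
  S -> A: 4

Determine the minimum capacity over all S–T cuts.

15

Augment S→A→D→T: bottleneck 4, flow now 4.
Augment S→B→E→T: bottleneck 3, flow now 7.
Augment S→C→D→T: bottleneck 4, flow now 11.
Augment S→C→E→T: bottleneck 2, flow now 13.
Augment S→C→F→T: bottleneck 2, flow now 15.
No augmenting path remains; maximum flow = 15.
By max-flow min-cut, the minimum cut capacity equals the max flow.
In the residual graph, reachable from S: {S, A, B, C, D, E, F}.
Min-cut edges: D→T (8), E→T (5), F→T (2); capacity 8 + 5 + 2 = 15.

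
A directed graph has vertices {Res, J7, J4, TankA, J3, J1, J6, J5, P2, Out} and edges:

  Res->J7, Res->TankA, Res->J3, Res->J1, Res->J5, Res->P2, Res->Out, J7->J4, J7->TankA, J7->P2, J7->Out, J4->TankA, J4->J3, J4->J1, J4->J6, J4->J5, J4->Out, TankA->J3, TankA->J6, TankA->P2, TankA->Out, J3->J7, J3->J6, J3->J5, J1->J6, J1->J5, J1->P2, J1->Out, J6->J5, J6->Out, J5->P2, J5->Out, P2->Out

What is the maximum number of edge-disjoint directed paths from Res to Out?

7

Assign every edge capacity 1; by Menger, the answer equals the max flow.
Path Res→Out (+1); total 1.
Path Res→J7→Out (+1); total 2.
Path Res→TankA→Out (+1); total 3.
Path Res→J1→Out (+1); total 4.
Path Res→J5→Out (+1); total 5.
Path Res→P2→Out (+1); total 6.
Path Res→J3→J6→Out (+1); total 7.
No residual Res→Out path; max flow = 7.
Certifying cut of size 7: {Res→J1, Res→J3, Res→J5, Res→J7, Res→Out, Res→P2, Res→TankA}.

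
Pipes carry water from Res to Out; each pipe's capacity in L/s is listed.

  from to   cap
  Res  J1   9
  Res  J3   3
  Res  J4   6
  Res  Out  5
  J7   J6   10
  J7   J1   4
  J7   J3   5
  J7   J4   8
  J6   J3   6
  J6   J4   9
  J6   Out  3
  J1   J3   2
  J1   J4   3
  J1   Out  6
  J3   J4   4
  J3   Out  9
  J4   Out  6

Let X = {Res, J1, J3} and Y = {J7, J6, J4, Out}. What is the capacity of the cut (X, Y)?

33

Edges leaving {Res, J1, J3}: Res→J4 (6), Res→Out (5), J1→J4 (3), J1→Out (6), J3→J4 (4), J3→Out (9).
Cut capacity = 6 + 5 + 3 + 6 + 4 + 9 = 33.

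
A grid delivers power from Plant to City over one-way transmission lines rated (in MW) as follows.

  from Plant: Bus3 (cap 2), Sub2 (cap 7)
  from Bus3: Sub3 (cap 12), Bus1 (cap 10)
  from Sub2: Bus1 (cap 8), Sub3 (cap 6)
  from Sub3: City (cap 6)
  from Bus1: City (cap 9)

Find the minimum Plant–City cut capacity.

9

Augment Plant→Bus3→Sub3→City: bottleneck 2, flow now 2.
Augment Plant→Sub2→Sub3→City: bottleneck 4, flow now 6.
Augment Plant→Sub2→Bus1→City: bottleneck 3, flow now 9.
No augmenting path remains; maximum flow = 9.
By max-flow min-cut, the minimum cut capacity equals the max flow.
In the residual graph, reachable from Plant: {Plant}.
Min-cut edges: Plant→Bus3 (2), Plant→Sub2 (7); capacity 2 + 7 = 9.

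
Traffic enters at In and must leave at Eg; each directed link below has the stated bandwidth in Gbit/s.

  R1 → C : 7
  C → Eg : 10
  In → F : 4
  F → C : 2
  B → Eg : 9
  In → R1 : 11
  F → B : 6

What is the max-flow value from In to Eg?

11

Augment In→R1→C→Eg: bottleneck 7, flow now 7.
Augment In→F→C→Eg: bottleneck 2, flow now 9.
Augment In→F→B→Eg: bottleneck 2, flow now 11.
No augmenting path remains; maximum flow = 11.
In the residual graph, reachable from In: {In, R1}.
Min-cut edges: In→F (4), R1→C (7); capacity 4 + 7 = 11.
This cut is saturated, so no flow can exceed 11.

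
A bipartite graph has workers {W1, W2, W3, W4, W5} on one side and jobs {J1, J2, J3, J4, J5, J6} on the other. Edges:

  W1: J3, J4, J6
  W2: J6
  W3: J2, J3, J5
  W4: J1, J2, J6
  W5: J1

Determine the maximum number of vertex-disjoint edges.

Unit-capacity flow: source→left, listed edges, right→sink; max matching = max flow.
Augmenting path W1→J3 (+1); matched 1.
Augmenting path W2→J6 (+1); matched 2.
Augmenting path W3→J2 (+1); matched 3.
Augmenting path W4→J1 (+1); matched 4.
Augmenting path W5→J1→W4→J2→W3→J5 (+1); matched 5.
No augmenting path remains; maximum matching = 5.
König certificate: {W1, W2, W3, W4, W5} is a vertex cover of size 5 (every listed pair touches it), so no matching can be larger.

5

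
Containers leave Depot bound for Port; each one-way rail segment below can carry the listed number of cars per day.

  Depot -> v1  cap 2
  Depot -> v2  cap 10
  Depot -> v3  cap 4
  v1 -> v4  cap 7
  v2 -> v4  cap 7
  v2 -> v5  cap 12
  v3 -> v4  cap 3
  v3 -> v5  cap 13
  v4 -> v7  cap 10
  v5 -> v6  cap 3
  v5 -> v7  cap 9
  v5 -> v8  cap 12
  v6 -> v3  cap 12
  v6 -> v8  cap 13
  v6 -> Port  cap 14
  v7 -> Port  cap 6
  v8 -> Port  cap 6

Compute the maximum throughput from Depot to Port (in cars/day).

Augment Depot→v1→v4→v7→Port: bottleneck 2, flow now 2.
Augment Depot→v2→v4→v7→Port: bottleneck 4, flow now 6.
Augment Depot→v2→v5→v6→Port: bottleneck 3, flow now 9.
Augment Depot→v2→v5→v8→Port: bottleneck 3, flow now 12.
Augment Depot→v3→v5→v8→Port: bottleneck 3, flow now 15.
No augmenting path remains; maximum flow = 15.
In the residual graph, reachable from Depot: {Depot, v1, v2, v3, v4, v5, v7, v8}.
Min-cut edges: v5→v6 (3), v7→Port (6), v8→Port (6); capacity 3 + 6 + 6 = 15.
This cut is saturated, so no flow can exceed 15.

15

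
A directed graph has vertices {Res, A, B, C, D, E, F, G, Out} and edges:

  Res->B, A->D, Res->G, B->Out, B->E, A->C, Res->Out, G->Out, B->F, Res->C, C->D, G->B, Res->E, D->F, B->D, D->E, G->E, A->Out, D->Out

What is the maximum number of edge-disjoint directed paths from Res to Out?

Assign every edge capacity 1; by Menger, the answer equals the max flow.
Path Res→Out (+1); total 1.
Path Res→B→Out (+1); total 2.
Path Res→G→Out (+1); total 3.
Path Res→C→D→Out (+1); total 4.
No residual Res→Out path; max flow = 4.
Certifying cut of size 4: {Res→B, Res→C, Res→G, Res→Out}.

4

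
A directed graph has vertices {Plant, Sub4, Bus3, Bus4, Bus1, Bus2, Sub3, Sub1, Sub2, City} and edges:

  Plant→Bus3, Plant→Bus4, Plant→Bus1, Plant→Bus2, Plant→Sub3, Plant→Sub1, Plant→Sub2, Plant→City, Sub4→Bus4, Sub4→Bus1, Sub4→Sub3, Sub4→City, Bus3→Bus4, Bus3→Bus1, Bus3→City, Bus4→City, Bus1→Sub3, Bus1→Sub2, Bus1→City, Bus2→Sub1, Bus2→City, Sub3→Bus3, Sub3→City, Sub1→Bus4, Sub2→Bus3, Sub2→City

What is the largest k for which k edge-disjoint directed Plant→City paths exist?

Assign every edge capacity 1; by Menger, the answer equals the max flow.
Path Plant→City (+1); total 1.
Path Plant→Bus3→City (+1); total 2.
Path Plant→Bus4→City (+1); total 3.
Path Plant→Bus1→City (+1); total 4.
Path Plant→Bus2→City (+1); total 5.
Path Plant→Sub3→City (+1); total 6.
Path Plant→Sub2→City (+1); total 7.
No residual Plant→City path; max flow = 7.
Certifying cut of size 7: {Bus4→City, Plant→Bus1, Plant→Bus2, Plant→Bus3, Plant→City, Plant→Sub2, Plant→Sub3}.

7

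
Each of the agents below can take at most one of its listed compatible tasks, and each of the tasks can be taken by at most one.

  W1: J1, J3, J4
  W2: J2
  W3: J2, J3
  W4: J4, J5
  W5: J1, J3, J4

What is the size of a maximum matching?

Unit-capacity flow: source→left, listed edges, right→sink; max matching = max flow.
Augmenting path W1→J1 (+1); matched 1.
Augmenting path W2→J2 (+1); matched 2.
Augmenting path W3→J3 (+1); matched 3.
Augmenting path W4→J4 (+1); matched 4.
Augmenting path W5→J4→W4→J5 (+1); matched 5.
No augmenting path remains; maximum matching = 5.
König certificate: {W1, W2, W3, W4, W5} is a vertex cover of size 5 (every listed pair touches it), so no matching can be larger.

5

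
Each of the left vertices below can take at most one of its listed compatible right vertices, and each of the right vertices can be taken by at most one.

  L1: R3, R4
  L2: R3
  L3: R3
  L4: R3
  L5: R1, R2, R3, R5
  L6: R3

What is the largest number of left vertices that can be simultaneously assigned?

Unit-capacity flow: source→left, listed edges, right→sink; max matching = max flow.
Augmenting path L1→R3 (+1); matched 1.
Augmenting path L5→R1 (+1); matched 2.
Augmenting path L2→R3→L1→R4 (+1); matched 3.
No augmenting path remains; maximum matching = 3.
König certificate: {L1, L5, R3} is a vertex cover of size 3 (every listed pair touches it), so no matching can be larger.

3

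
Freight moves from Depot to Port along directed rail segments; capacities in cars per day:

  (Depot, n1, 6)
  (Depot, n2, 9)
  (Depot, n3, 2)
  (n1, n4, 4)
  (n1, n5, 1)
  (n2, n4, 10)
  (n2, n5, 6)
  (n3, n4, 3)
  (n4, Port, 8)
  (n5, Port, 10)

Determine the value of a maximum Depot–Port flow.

15

Augment Depot→n1→n4→Port: bottleneck 4, flow now 4.
Augment Depot→n1→n5→Port: bottleneck 1, flow now 5.
Augment Depot→n2→n4→Port: bottleneck 4, flow now 9.
Augment Depot→n2→n5→Port: bottleneck 5, flow now 14.
Augment Depot→n3→n4→n2→n5→Port: bottleneck 1, flow now 15. (uses reverse residual edge)
No augmenting path remains; maximum flow = 15.
In the residual graph, reachable from Depot: {Depot, n1, n2, n3, n4}.
Min-cut edges: n1→n5 (1), n2→n5 (6), n4→Port (8); capacity 1 + 6 + 8 = 15.
This cut is saturated, so no flow can exceed 15.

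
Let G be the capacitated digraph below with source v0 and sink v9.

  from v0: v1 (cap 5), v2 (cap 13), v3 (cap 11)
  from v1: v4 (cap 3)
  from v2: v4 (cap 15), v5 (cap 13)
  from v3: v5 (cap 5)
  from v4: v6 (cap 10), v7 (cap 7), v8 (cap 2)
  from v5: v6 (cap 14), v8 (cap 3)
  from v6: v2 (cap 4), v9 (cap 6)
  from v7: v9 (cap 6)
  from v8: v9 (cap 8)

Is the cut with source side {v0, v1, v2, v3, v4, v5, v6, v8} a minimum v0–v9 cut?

No — its capacity is 21, but the minimum cut has capacity 17.

Given cut capacity: 7 + 6 + 8 = 21.
Augment v0→v1→v4→v6→v9: bottleneck 3, flow now 3.
Augment v0→v2→v4→v6→v9: bottleneck 3, flow now 6.
Augment v0→v2→v4→v7→v9: bottleneck 6, flow now 12.
Augment v0→v2→v4→v8→v9: bottleneck 2, flow now 14.
Augment v0→v2→v5→v8→v9: bottleneck 2, flow now 16.
Augment v0→v3→v5→v8→v9: bottleneck 1, flow now 17.
No augmenting path remains; maximum flow = 17.
In the residual graph, reachable from v0: {v0, v1, v2, v3, v4, v5, v6, v7}.
Min-cut edges: v4→v8 (2), v5→v8 (3), v6→v9 (6), v7→v9 (6); capacity 2 + 3 + 6 + 6 = 17.
Cut capacity 21 exceeds the max flow 17, so it is not minimum.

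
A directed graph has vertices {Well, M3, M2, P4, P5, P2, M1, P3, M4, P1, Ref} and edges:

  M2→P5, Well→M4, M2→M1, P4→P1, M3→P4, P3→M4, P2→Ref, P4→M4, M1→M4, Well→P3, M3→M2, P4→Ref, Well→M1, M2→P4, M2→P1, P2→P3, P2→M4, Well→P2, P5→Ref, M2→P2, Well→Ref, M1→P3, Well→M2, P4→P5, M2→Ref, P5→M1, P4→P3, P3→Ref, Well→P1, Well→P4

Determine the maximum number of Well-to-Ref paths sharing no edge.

5

Assign every edge capacity 1; by Menger, the answer equals the max flow.
Path Well→Ref (+1); total 1.
Path Well→M2→Ref (+1); total 2.
Path Well→P4→Ref (+1); total 3.
Path Well→P2→Ref (+1); total 4.
Path Well→P3→Ref (+1); total 5.
No residual Well→Ref path; max flow = 5.
Certifying cut of size 5: {P3→Ref, Well→M2, Well→P2, Well→P4, Well→Ref}.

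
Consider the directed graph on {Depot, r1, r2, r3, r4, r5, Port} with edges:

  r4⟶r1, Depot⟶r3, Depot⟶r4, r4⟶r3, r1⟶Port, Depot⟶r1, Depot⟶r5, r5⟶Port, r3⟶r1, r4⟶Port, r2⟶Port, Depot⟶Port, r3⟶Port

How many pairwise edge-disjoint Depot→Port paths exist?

Assign every edge capacity 1; by Menger, the answer equals the max flow.
Path Depot→Port (+1); total 1.
Path Depot→r1→Port (+1); total 2.
Path Depot→r3→Port (+1); total 3.
Path Depot→r4→Port (+1); total 4.
Path Depot→r5→Port (+1); total 5.
No residual Depot→Port path; max flow = 5.
Certifying cut of size 5: {Depot→Port, Depot→r1, Depot→r3, Depot→r4, Depot→r5}.

5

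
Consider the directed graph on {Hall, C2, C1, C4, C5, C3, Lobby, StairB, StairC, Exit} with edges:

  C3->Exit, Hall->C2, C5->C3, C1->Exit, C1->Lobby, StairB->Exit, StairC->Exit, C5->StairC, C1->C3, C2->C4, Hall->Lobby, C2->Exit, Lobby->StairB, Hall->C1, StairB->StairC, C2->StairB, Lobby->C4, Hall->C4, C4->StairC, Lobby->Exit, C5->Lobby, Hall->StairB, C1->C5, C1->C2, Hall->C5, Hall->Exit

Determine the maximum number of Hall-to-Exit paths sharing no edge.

7

Assign every edge capacity 1; by Menger, the answer equals the max flow.
Path Hall→Exit (+1); total 1.
Path Hall→C2→Exit (+1); total 2.
Path Hall→C1→Exit (+1); total 3.
Path Hall→Lobby→Exit (+1); total 4.
Path Hall→StairB→Exit (+1); total 5.
Path Hall→C4→StairC→Exit (+1); total 6.
Path Hall→C5→C3→Exit (+1); total 7.
No residual Hall→Exit path; max flow = 7.
Certifying cut of size 7: {Hall→C1, Hall→C2, Hall→C4, Hall→C5, Hall→Exit, Hall→Lobby, Hall→StairB}.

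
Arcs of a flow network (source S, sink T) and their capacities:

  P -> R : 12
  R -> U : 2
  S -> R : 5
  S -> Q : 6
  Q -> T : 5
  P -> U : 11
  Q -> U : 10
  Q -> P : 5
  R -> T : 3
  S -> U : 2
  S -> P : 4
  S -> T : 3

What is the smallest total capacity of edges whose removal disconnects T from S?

11

Augment S→T: bottleneck 3, flow now 3.
Augment S→Q→T: bottleneck 5, flow now 8.
Augment S→R→T: bottleneck 3, flow now 11.
No augmenting path remains; maximum flow = 11.
By max-flow min-cut, the minimum cut capacity equals the max flow.
In the residual graph, reachable from S: {S, P, Q, R, U}.
Min-cut edges: S→T (3), Q→T (5), R→T (3); capacity 3 + 5 + 3 = 11.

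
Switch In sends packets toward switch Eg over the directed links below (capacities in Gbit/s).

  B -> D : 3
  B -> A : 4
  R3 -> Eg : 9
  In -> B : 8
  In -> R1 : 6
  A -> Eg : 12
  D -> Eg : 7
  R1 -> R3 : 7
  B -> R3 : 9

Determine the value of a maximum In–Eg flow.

14

Augment In→R1→R3→Eg: bottleneck 6, flow now 6.
Augment In→B→R3→Eg: bottleneck 3, flow now 9.
Augment In→B→A→Eg: bottleneck 4, flow now 13.
Augment In→B→D→Eg: bottleneck 1, flow now 14.
No augmenting path remains; maximum flow = 14.
In the residual graph, reachable from In: {In}.
Min-cut edges: In→R1 (6), In→B (8); capacity 6 + 8 = 14.
This cut is saturated, so no flow can exceed 14.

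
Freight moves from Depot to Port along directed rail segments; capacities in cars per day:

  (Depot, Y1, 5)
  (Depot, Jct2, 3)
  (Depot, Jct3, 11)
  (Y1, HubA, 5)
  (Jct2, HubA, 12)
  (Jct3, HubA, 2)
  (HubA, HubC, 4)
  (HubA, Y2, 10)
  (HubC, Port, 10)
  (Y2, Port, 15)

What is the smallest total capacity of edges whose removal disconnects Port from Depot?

Augment Depot→Y1→HubA→HubC→Port: bottleneck 4, flow now 4.
Augment Depot→Y1→HubA→Y2→Port: bottleneck 1, flow now 5.
Augment Depot→Jct2→HubA→Y2→Port: bottleneck 3, flow now 8.
Augment Depot→Jct3→HubA→Y2→Port: bottleneck 2, flow now 10.
No augmenting path remains; maximum flow = 10.
By max-flow min-cut, the minimum cut capacity equals the max flow.
In the residual graph, reachable from Depot: {Depot, Jct3}.
Min-cut edges: Depot→Y1 (5), Depot→Jct2 (3), Jct3→HubA (2); capacity 5 + 3 + 2 = 10.

10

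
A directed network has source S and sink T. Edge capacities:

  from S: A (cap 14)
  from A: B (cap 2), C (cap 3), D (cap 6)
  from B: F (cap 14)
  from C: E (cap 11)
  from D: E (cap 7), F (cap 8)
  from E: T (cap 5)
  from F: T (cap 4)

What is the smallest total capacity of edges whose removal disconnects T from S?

9

Augment S→A→B→F→T: bottleneck 2, flow now 2.
Augment S→A→C→E→T: bottleneck 3, flow now 5.
Augment S→A→D→E→T: bottleneck 2, flow now 7.
Augment S→A→D→F→T: bottleneck 2, flow now 9.
No augmenting path remains; maximum flow = 9.
By max-flow min-cut, the minimum cut capacity equals the max flow.
In the residual graph, reachable from S: {S, A, B, C, D, E, F}.
Min-cut edges: E→T (5), F→T (4); capacity 5 + 4 = 9.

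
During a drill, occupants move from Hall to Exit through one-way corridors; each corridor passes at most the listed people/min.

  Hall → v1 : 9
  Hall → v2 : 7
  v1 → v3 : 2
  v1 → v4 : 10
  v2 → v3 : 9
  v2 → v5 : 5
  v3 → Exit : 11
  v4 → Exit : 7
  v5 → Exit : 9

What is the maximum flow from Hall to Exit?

Augment Hall→v1→v3→Exit: bottleneck 2, flow now 2.
Augment Hall→v1→v4→Exit: bottleneck 7, flow now 9.
Augment Hall→v2→v3→Exit: bottleneck 7, flow now 16.
No augmenting path remains; maximum flow = 16.
In the residual graph, reachable from Hall: {Hall}.
Min-cut edges: Hall→v1 (9), Hall→v2 (7); capacity 9 + 7 = 16.
This cut is saturated, so no flow can exceed 16.

16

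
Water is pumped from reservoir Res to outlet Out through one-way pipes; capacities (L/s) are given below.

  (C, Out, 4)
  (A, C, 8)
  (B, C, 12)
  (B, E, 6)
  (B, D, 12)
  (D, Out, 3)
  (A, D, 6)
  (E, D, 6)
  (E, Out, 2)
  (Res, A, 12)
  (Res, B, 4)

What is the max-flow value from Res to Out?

9

Augment Res→A→C→Out: bottleneck 4, flow now 4.
Augment Res→A→D→Out: bottleneck 3, flow now 7.
Augment Res→B→E→Out: bottleneck 2, flow now 9.
No augmenting path remains; maximum flow = 9.
In the residual graph, reachable from Res: {Res, A, B, C, D, E}.
Min-cut edges: C→Out (4), D→Out (3), E→Out (2); capacity 4 + 3 + 2 = 9.
This cut is saturated, so no flow can exceed 9.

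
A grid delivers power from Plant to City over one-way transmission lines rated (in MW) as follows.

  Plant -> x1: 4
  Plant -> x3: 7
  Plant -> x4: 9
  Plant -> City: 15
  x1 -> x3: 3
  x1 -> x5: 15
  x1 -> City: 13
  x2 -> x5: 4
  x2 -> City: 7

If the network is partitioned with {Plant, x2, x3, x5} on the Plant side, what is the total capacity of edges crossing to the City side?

Edges leaving {Plant, x2, x3, x5}: Plant→x1 (4), Plant→x4 (9), Plant→City (15), x2→City (7).
Cut capacity = 4 + 9 + 15 + 7 = 35.

35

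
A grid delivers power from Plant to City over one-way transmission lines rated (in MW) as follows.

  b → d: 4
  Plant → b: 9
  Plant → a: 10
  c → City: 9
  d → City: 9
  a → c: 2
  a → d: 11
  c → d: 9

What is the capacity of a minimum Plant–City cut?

Augment Plant→a→c→City: bottleneck 2, flow now 2.
Augment Plant→a→d→City: bottleneck 8, flow now 10.
Augment Plant→b→d→City: bottleneck 1, flow now 11.
No augmenting path remains; maximum flow = 11.
By max-flow min-cut, the minimum cut capacity equals the max flow.
In the residual graph, reachable from Plant: {Plant, a, b, d}.
Min-cut edges: a→c (2), d→City (9); capacity 2 + 9 = 11.

11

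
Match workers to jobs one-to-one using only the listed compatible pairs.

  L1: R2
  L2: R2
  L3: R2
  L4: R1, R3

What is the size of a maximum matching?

2

Unit-capacity flow: source→left, listed edges, right→sink; max matching = max flow.
Augmenting path L1→R2 (+1); matched 1.
Augmenting path L4→R1 (+1); matched 2.
No augmenting path remains; maximum matching = 2.
König certificate: {L4, R2} is a vertex cover of size 2 (every listed pair touches it), so no matching can be larger.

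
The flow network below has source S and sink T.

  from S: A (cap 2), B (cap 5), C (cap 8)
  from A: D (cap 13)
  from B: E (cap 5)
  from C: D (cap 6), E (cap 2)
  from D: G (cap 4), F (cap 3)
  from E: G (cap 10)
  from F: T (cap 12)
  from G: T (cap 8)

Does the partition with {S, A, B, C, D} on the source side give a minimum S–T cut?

Given cut capacity: 5 + 2 + 3 + 4 = 14.
Augment S→A→D→F→T: bottleneck 2, flow now 2.
Augment S→B→E→G→T: bottleneck 5, flow now 7.
Augment S→C→D→F→T: bottleneck 1, flow now 8.
Augment S→C→D→G→T: bottleneck 3, flow now 11.
No augmenting path remains; maximum flow = 11.
In the residual graph, reachable from S: {S, A, B, C, D, E, G}.
Min-cut edges: D→F (3), G→T (8); capacity 3 + 8 = 11.
Cut capacity 14 exceeds the max flow 11, so it is not minimum.

No — its capacity is 14, but the minimum cut has capacity 11.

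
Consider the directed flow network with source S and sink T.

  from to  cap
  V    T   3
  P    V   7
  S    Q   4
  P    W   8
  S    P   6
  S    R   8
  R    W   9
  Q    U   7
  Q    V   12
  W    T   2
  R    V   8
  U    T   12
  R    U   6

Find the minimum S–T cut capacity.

Augment S→P→V→T: bottleneck 3, flow now 3.
Augment S→P→W→T: bottleneck 2, flow now 5.
Augment S→Q→U→T: bottleneck 4, flow now 9.
Augment S→R→U→T: bottleneck 6, flow now 15.
No augmenting path remains; maximum flow = 15.
By max-flow min-cut, the minimum cut capacity equals the max flow.
In the residual graph, reachable from S: {S, P, R, V, W}.
Min-cut edges: S→Q (4), R→U (6), V→T (3), W→T (2); capacity 4 + 6 + 3 + 2 = 15.

15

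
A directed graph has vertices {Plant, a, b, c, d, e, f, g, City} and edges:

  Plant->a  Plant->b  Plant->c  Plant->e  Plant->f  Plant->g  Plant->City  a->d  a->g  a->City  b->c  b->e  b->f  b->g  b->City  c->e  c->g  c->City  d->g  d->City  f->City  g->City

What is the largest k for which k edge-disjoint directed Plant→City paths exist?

Assign every edge capacity 1; by Menger, the answer equals the max flow.
Path Plant→City (+1); total 1.
Path Plant→a→City (+1); total 2.
Path Plant→b→City (+1); total 3.
Path Plant→c→City (+1); total 4.
Path Plant→f→City (+1); total 5.
Path Plant→g→City (+1); total 6.
No residual Plant→City path; max flow = 6.
Certifying cut of size 6: {Plant→City, Plant→a, Plant→b, Plant→c, Plant→f, Plant→g}.

6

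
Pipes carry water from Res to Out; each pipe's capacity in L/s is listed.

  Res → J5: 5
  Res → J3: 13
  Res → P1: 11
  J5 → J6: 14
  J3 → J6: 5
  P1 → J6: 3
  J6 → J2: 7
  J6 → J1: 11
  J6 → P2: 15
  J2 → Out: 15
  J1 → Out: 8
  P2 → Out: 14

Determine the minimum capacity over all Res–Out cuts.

13

Augment Res→J5→J6→J2→Out: bottleneck 5, flow now 5.
Augment Res→J3→J6→J2→Out: bottleneck 2, flow now 7.
Augment Res→J3→J6→J1→Out: bottleneck 3, flow now 10.
Augment Res→P1→J6→J1→Out: bottleneck 3, flow now 13.
No augmenting path remains; maximum flow = 13.
By max-flow min-cut, the minimum cut capacity equals the max flow.
In the residual graph, reachable from Res: {Res, J3, P1}.
Min-cut edges: Res→J5 (5), J3→J6 (5), P1→J6 (3); capacity 5 + 5 + 3 = 13.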